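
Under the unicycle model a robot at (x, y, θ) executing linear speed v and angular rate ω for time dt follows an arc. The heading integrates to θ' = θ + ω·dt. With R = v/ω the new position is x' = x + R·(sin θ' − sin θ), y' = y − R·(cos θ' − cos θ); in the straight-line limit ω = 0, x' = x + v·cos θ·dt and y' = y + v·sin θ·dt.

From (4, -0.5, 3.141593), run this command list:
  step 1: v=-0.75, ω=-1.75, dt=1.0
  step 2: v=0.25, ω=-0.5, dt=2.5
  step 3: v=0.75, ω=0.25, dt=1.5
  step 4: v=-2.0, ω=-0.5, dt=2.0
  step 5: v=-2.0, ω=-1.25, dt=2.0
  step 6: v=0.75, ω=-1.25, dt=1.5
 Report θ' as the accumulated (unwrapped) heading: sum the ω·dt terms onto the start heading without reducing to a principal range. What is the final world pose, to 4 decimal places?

(1.8702, 3.3752, -4.8584)

step 1: θ'=1.3916 (R=0.4286) → pose (4.4217, -1.0050, 1.3916)
step 2: θ'=0.1416 (R=-0.5000) → pose (4.8431, -0.5991, 0.1416)
step 3: θ'=0.5166 (R=3.0000) → pose (5.9015, -0.2376, 0.5166)
step 4: θ'=-0.4834 (R=4.0000) → pose (2.0667, -0.3013, -0.4834)
step 5: θ'=-2.9834 (R=1.6000) → pose (2.5583, 2.6954, -2.9834)
step 6: θ'=-4.8584 (R=-0.6000) → pose (1.8702, 3.3752, -4.8584)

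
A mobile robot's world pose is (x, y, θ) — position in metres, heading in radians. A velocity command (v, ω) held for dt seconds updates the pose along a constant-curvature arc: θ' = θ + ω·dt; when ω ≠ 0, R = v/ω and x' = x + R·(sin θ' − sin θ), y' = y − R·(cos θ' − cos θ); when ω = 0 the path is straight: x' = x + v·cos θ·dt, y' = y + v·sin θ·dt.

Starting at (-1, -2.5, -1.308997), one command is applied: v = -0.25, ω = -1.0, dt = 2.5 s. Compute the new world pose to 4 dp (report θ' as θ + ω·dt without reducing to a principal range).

θ' = -1.3090 + -1.0·2.5 = -3.8090
R = v/ω = -0.25/-1.0 = 0.2500
x' = -1 + 0.2500·(sin -3.8090 − sin -1.3090) = -0.6038
y' = -2.5 − 0.2500·(cos -3.8090 − cos -1.3090) = -2.2389

(-0.6038, -2.2389, -3.8090)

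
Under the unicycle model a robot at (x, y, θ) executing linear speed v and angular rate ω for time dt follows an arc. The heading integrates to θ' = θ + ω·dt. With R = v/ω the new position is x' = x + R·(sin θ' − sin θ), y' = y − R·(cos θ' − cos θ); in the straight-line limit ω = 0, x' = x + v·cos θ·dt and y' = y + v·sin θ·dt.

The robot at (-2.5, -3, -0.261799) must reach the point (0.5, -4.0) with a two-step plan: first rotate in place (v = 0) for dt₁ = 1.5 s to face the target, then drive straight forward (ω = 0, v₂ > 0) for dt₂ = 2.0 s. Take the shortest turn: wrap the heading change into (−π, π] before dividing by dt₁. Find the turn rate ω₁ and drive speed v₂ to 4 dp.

ω₁ = -0.0400, v₂ = 1.5811

heading to target = atan2(-4−-3, 0.5−-2.5) = -0.3218
Δθ = wrap(-0.3218 − -0.2618) = -0.0600; ω₁ = Δθ/dt₁ = -0.0400
distance = √((0.5−-2.5)² + (-4−-3)²) = 3.1623; v₂ = distance/dt₂ = 1.5811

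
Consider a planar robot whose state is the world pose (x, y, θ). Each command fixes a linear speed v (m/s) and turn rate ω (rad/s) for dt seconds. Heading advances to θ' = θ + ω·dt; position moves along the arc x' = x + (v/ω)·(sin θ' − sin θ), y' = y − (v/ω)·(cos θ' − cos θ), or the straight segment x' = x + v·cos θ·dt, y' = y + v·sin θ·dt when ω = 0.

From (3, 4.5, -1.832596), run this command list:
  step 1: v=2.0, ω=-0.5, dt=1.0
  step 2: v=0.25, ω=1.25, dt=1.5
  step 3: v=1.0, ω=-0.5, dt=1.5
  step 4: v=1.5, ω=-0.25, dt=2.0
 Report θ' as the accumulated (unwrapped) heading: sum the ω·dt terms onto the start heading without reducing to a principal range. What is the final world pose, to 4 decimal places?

(3.4083, -1.5766, -1.7076)

step 1: θ'=-2.3326 (R=-4.0000) → pose (2.0307, 2.7744, -2.3326)
step 2: θ'=-0.4576 (R=0.2000) → pose (2.0870, 2.4569, -0.4576)
step 3: θ'=-1.2076 (R=-2.0000) → pose (3.0730, 1.3732, -1.2076)
step 4: θ'=-1.7076 (R=-6.0000) → pose (3.4083, -1.5766, -1.7076)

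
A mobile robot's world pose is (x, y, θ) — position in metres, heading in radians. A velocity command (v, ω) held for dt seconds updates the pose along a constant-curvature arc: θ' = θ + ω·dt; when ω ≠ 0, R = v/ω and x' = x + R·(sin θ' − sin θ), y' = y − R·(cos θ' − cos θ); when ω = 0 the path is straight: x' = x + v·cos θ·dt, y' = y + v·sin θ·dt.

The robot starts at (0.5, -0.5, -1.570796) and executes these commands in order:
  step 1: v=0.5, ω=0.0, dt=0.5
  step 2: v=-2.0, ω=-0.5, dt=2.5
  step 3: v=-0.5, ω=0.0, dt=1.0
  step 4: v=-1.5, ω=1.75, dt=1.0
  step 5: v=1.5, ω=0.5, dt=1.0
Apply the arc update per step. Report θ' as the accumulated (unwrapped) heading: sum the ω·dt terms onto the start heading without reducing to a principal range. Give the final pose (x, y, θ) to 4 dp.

(5.2070, 3.3418, -0.5708)

step 1: θ'=-1.5708 (straight) → pose (0.5000, -0.7500, -1.5708)
step 2: θ'=-2.8208 (R=4.0000) → pose (3.2387, 3.0459, -2.8208)
step 3: θ'=-2.8208 (straight) → pose (3.7132, 3.2036, -2.8208)
step 4: θ'=-1.0708 (R=-0.8571) → pose (4.1951, 4.4280, -1.0708)
step 5: θ'=-0.5708 (R=3.0000) → pose (5.2070, 3.3418, -0.5708)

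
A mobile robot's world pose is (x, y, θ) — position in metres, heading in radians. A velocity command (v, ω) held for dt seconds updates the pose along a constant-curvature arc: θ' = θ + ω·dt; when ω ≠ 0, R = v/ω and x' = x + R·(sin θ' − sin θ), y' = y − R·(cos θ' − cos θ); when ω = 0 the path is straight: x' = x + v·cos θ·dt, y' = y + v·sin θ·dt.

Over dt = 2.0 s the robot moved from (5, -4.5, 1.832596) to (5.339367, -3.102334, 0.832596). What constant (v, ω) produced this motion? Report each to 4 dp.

v = 0.7500, ω = -0.5000

Δθ = 0.832596 − 1.832596 = -1.000000
ω = Δθ/dt = -1.000000/2.0 = -0.5000
R = −Δy/(cos θ' − cos θ) = -1.5000
v = R·ω = -1.5000·-0.5000 = 0.7500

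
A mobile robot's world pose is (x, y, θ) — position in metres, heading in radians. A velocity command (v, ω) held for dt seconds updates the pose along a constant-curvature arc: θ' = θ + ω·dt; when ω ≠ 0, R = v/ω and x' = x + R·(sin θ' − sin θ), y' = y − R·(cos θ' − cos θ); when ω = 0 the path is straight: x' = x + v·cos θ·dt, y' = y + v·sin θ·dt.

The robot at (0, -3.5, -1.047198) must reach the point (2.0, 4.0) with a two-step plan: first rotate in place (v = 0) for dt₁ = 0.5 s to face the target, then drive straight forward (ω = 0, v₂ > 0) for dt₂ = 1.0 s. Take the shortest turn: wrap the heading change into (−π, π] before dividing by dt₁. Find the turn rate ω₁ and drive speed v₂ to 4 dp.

heading to target = atan2(4−-3.5, 2−0) = 1.3102
Δθ = wrap(1.3102 − -1.0472) = 2.3574; ω₁ = Δθ/dt₁ = 4.7148
distance = √((2−0)² + (4−-3.5)²) = 7.7621; v₂ = distance/dt₂ = 7.7621

ω₁ = 4.7148, v₂ = 7.7621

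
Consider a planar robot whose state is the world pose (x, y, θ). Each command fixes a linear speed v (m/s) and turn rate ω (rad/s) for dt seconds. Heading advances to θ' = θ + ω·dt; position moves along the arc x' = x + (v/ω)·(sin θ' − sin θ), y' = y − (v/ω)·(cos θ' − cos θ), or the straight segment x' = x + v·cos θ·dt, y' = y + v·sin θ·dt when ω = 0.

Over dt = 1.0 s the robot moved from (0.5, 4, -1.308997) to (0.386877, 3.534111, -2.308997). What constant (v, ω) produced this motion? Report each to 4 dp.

v = 0.5000, ω = -1.0000

Δθ = -2.308997 − -1.308997 = -1.000000
ω = Δθ/dt = -1.000000/1.0 = -1.0000
R = −Δy/(cos θ' − cos θ) = -0.5000
v = R·ω = -0.5000·-1.0000 = 0.5000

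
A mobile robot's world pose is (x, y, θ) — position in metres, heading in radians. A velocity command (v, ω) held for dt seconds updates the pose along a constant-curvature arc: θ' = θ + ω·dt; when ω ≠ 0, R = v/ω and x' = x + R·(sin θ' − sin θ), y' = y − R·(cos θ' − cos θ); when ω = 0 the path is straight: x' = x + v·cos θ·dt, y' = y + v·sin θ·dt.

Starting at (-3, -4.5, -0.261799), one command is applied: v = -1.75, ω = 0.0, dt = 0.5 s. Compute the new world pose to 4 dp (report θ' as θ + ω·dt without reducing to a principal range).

θ' = -0.2618 + 0.0·0.5 = -0.2618
ω = 0 → straight: x' = -3 + -1.75·cos(-0.2618)·0.5 = -3.8452
y' = -4.5 + -1.75·sin(-0.2618)·0.5 = -4.2735

(-3.8452, -4.2735, -0.2618)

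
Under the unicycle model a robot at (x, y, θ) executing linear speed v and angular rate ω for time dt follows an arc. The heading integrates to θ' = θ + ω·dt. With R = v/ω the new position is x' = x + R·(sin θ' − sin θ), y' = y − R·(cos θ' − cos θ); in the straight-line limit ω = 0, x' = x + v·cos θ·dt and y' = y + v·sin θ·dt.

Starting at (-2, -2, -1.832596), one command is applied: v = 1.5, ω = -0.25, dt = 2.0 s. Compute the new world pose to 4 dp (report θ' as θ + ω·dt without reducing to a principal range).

θ' = -1.8326 + -0.25·2.0 = -2.3326
R = v/ω = 1.5/-0.25 = -6.0000
x' = -2 + -6.0000·(sin -2.3326 − sin -1.8326) = -3.4540
y' = -2 − -6.0000·(cos -2.3326 − cos -1.8326) = -4.5884

(-3.4540, -4.5884, -2.3326)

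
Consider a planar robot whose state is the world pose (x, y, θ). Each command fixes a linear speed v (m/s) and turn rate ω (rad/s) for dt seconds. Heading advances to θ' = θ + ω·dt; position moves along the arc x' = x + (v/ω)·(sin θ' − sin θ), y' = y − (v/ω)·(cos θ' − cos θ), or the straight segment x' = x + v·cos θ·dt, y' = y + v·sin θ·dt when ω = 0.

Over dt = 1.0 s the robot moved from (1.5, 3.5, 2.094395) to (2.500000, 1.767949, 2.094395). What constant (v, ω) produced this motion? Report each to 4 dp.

Δθ = 2.094395 − 2.094395 = 0.000000
ω = Δθ/dt = 0.000000/1.0 = 0.0000
ω = 0 → v = (Δx·cos θ + Δy·sin θ)/dt = -2.0000

v = -2.0000, ω = 0.0000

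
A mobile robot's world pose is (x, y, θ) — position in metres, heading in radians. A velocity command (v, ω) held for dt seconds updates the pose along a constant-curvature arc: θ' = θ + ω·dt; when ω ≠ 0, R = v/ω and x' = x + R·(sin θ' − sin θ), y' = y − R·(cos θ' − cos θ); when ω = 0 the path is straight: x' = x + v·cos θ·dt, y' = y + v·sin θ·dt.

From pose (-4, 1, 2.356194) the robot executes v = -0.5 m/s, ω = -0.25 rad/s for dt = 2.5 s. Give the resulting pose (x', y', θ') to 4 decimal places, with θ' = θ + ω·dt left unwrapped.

θ' = 2.3562 + -0.25·2.5 = 1.7312
R = v/ω = -0.5/-0.25 = 2.0000
x' = -4 + 2.0000·(sin 1.7312 − sin 2.3562) = -3.4399
y' = 1 − 2.0000·(cos 1.7312 − cos 2.3562) = -0.0948

(-3.4399, -0.0948, 1.7312)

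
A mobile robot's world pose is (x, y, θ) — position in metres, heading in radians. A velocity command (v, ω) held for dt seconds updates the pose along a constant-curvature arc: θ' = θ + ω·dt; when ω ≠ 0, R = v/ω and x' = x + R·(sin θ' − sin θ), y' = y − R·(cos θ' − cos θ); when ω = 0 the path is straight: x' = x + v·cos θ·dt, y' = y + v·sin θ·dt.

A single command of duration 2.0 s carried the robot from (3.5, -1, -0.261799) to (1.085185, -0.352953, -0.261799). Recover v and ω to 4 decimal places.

Δθ = -0.261799 − -0.261799 = 0.000000
ω = Δθ/dt = 0.000000/2.0 = 0.0000
ω = 0 → v = (Δx·cos θ + Δy·sin θ)/dt = -1.2500

v = -1.2500, ω = 0.0000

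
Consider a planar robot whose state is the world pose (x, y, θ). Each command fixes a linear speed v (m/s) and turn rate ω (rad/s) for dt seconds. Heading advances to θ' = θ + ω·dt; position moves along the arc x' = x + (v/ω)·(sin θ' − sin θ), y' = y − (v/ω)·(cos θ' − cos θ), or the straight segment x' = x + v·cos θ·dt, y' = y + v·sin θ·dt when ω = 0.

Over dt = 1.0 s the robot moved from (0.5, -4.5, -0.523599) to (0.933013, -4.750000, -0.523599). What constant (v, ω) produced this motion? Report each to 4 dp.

v = 0.5000, ω = 0.0000

Δθ = -0.523599 − -0.523599 = 0.000000
ω = Δθ/dt = 0.000000/1.0 = 0.0000
ω = 0 → v = (Δx·cos θ + Δy·sin θ)/dt = 0.5000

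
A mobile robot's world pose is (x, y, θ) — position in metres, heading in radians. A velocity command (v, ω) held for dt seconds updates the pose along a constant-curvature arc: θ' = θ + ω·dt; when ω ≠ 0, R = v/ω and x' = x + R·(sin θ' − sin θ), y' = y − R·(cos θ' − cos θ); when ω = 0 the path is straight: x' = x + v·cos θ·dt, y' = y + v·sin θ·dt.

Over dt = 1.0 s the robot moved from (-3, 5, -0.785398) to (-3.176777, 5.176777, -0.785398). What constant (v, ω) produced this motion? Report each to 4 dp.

Δθ = -0.785398 − -0.785398 = 0.000000
ω = Δθ/dt = 0.000000/1.0 = 0.0000
ω = 0 → v = (Δx·cos θ + Δy·sin θ)/dt = -0.2500

v = -0.2500, ω = 0.0000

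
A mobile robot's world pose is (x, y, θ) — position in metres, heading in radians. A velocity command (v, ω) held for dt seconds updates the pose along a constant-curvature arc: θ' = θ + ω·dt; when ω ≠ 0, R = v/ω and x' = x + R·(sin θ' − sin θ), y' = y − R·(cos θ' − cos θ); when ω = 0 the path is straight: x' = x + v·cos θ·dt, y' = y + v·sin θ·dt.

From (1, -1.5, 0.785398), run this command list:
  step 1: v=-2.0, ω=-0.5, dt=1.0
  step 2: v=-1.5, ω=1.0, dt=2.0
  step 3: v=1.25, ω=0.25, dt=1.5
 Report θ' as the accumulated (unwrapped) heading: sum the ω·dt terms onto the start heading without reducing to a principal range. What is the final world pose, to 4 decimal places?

step 1: θ'=0.2854 (R=4.0000) → pose (-0.7023, -2.5098, 0.2854)
step 2: θ'=2.2854 (R=-1.5000) → pose (-1.4130, -4.9321, 2.2854)
step 3: θ'=2.6604 (R=5.0000) → pose (-2.8756, -3.7764, 2.6604)

(-2.8756, -3.7764, 2.6604)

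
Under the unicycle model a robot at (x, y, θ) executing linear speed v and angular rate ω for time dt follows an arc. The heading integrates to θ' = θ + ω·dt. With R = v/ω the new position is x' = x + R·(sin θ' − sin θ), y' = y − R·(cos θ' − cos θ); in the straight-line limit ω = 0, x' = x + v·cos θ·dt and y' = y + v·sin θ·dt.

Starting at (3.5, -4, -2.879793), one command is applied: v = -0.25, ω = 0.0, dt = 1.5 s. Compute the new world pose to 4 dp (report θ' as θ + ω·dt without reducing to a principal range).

θ' = -2.8798 + 0.0·1.5 = -2.8798
ω = 0 → straight: x' = 3.5 + -0.25·cos(-2.8798)·1.5 = 3.8622
y' = -4 + -0.25·sin(-2.8798)·1.5 = -3.9029

(3.8622, -3.9029, -2.8798)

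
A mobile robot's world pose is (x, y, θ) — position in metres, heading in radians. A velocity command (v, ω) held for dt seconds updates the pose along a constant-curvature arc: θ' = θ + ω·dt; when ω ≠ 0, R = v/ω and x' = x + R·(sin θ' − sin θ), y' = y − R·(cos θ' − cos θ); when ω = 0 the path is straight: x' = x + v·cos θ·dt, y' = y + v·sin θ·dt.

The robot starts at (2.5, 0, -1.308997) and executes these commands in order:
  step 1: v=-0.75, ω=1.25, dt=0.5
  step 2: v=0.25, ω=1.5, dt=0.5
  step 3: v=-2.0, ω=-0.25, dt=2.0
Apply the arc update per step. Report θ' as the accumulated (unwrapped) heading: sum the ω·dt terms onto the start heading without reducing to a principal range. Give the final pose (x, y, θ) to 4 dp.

step 1: θ'=-0.6840 (R=-0.6000) → pose (2.2996, 0.3097, -0.6840)
step 2: θ'=0.0660 (R=0.1667) → pose (2.4159, 0.2726, 0.0660)
step 3: θ'=-0.4340 (R=8.0000) → pose (-1.4758, 0.9969, -0.4340)

(-1.4758, 0.9969, -0.4340)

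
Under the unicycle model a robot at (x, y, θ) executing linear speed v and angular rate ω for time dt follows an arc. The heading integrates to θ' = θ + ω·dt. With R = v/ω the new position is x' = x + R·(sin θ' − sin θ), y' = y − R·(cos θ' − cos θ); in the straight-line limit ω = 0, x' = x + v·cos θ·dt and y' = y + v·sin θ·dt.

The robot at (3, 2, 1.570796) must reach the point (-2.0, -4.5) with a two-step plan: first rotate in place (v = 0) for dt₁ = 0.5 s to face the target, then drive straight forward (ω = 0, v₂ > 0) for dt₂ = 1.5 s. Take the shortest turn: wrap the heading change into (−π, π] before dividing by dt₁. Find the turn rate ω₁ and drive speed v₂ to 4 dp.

ω₁ = 4.9718, v₂ = 5.4671

heading to target = atan2(-4.5−2, -2−3) = -2.2265
Δθ = wrap(-2.2265 − 1.5708) = 2.4859; ω₁ = Δθ/dt₁ = 4.9718
distance = √((-2−3)² + (-4.5−2)²) = 8.2006; v₂ = distance/dt₂ = 5.4671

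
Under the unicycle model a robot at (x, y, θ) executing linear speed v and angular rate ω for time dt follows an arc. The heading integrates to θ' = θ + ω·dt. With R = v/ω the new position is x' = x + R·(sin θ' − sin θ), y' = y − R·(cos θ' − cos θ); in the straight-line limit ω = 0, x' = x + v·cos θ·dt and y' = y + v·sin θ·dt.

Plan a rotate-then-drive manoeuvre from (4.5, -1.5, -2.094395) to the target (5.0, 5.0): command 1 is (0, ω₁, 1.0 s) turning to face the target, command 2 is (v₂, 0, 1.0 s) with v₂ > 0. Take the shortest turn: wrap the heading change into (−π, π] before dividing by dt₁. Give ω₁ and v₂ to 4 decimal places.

heading to target = atan2(5−-1.5, 5−4.5) = 1.4940
Δθ = wrap(1.4940 − -2.0944) = -2.6948; ω₁ = Δθ/dt₁ = -2.6948
distance = √((5−4.5)² + (5−-1.5)²) = 6.5192; v₂ = distance/dt₂ = 6.5192

ω₁ = -2.6948, v₂ = 6.5192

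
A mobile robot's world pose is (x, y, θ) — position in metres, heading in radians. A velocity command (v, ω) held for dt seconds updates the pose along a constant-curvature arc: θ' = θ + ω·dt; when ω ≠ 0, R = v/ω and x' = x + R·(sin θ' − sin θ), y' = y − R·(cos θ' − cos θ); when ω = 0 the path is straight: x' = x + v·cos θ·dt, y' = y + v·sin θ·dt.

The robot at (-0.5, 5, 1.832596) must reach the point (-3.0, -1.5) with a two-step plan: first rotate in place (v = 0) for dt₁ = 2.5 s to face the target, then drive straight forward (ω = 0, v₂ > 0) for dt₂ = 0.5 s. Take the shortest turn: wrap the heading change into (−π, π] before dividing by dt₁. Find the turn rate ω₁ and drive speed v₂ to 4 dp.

ω₁ = 1.0050, v₂ = 13.9284

heading to target = atan2(-1.5−5, -3−-0.5) = -1.9380
Δθ = wrap(-1.9380 − 1.8326) = 2.5126; ω₁ = Δθ/dt₁ = 1.0050
distance = √((-3−-0.5)² + (-1.5−5)²) = 6.9642; v₂ = distance/dt₂ = 13.9284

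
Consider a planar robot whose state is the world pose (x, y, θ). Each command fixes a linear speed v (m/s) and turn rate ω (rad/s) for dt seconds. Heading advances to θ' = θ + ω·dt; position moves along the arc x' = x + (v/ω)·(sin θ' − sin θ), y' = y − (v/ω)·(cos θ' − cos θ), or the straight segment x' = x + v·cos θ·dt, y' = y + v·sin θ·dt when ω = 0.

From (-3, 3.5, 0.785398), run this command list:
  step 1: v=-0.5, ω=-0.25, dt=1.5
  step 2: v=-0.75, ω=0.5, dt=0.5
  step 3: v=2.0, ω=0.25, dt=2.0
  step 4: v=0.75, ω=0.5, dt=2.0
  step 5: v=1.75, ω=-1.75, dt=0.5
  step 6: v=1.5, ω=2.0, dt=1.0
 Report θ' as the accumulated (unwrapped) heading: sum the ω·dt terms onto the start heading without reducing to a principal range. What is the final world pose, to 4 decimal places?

step 1: θ'=0.4104 (R=2.0000) → pose (-3.6163, 3.0803, 0.4104)
step 2: θ'=0.6604 (R=-1.5000) → pose (-3.9380, 2.8895, 0.6604)
step 3: θ'=1.1604 (R=8.0000) → pose (-1.5097, 6.0157, 1.1604)
step 4: θ'=2.1604 (R=1.5000) → pose (-1.6384, 7.4482, 2.1604)
step 5: θ'=1.2854 (R=-1.0000) → pose (-1.7668, 8.2857, 1.2854)
step 6: θ'=3.2854 (R=0.7500) → pose (-2.5939, 9.2391, 3.2854)

(-2.5939, 9.2391, 3.2854)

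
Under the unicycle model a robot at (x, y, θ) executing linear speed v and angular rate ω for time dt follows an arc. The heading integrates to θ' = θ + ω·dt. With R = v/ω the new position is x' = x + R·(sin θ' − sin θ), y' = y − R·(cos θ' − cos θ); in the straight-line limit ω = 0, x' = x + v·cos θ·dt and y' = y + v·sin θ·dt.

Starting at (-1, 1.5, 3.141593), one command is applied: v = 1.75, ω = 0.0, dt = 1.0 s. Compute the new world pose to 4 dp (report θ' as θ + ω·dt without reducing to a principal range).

(-2.7500, 1.5000, 3.1416)

θ' = 3.1416 + 0.0·1.0 = 3.1416
ω = 0 → straight: x' = -1 + 1.75·cos(3.1416)·1.0 = -2.7500
y' = 1.5 + 1.75·sin(3.1416)·1.0 = 1.5000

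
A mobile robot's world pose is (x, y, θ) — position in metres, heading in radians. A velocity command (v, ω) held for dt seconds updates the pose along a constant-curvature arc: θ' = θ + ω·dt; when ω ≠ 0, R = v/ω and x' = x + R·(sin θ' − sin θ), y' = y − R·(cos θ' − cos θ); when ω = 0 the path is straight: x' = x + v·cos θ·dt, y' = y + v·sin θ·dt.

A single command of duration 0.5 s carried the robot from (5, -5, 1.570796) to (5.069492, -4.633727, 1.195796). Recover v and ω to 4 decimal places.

v = 0.7500, ω = -0.7500

Δθ = 1.195796 − 1.570796 = -0.375000
ω = Δθ/dt = -0.375000/0.5 = -0.7500
R = −Δy/(cos θ' − cos θ) = -1.0000
v = R·ω = -1.0000·-0.7500 = 0.7500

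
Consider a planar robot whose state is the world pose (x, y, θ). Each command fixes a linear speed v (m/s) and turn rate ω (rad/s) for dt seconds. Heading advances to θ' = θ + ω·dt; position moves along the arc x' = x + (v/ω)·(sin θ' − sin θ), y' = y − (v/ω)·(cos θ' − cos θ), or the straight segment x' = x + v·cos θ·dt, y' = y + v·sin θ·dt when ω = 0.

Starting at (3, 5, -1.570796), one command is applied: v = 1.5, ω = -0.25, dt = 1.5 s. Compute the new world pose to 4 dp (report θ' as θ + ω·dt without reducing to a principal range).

θ' = -1.5708 + -0.25·1.5 = -1.9458
R = v/ω = 1.5/-0.25 = -6.0000
x' = 3 + -6.0000·(sin -1.9458 − sin -1.5708) = 2.5830
y' = 5 − -6.0000·(cos -1.9458 − cos -1.5708) = 2.8024

(2.5830, 2.8024, -1.9458)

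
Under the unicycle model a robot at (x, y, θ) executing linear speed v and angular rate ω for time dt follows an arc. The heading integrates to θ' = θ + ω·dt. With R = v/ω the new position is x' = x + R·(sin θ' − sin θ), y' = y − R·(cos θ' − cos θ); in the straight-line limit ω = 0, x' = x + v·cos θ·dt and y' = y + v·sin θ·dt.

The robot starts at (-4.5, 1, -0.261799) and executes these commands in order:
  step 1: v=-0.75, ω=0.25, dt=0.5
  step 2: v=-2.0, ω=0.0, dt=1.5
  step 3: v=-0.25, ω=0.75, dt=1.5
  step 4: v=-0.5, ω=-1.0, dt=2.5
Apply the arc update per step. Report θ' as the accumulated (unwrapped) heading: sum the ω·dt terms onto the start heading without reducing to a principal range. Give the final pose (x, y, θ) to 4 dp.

step 1: θ'=-0.1368 (R=-3.0000) → pose (-4.8673, 1.0742, -0.1368)
step 2: θ'=-0.1368 (straight) → pose (-7.8393, 1.4833, -0.1368)
step 3: θ'=0.9882 (R=-0.3333) → pose (-8.1631, 1.3365, 0.9882)
step 4: θ'=-1.5118 (R=0.5000) → pose (-9.0798, 1.5821, -1.5118)

(-9.0798, 1.5821, -1.5118)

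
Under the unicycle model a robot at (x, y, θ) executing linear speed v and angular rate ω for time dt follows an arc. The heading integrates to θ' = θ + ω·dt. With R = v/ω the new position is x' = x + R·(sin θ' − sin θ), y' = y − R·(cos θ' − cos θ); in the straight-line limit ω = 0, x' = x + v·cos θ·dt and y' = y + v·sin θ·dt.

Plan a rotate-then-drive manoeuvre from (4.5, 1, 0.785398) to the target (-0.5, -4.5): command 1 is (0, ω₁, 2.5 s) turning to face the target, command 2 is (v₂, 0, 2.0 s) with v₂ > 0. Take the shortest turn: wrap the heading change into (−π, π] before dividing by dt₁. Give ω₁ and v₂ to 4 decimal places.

heading to target = atan2(-4.5−1, -0.5−4.5) = -2.3086
Δθ = wrap(-2.3086 − 0.7854) = -3.0940; ω₁ = Δθ/dt₁ = -1.2376
distance = √((-0.5−4.5)² + (-4.5−1)²) = 7.4330; v₂ = distance/dt₂ = 3.7165

ω₁ = -1.2376, v₂ = 3.7165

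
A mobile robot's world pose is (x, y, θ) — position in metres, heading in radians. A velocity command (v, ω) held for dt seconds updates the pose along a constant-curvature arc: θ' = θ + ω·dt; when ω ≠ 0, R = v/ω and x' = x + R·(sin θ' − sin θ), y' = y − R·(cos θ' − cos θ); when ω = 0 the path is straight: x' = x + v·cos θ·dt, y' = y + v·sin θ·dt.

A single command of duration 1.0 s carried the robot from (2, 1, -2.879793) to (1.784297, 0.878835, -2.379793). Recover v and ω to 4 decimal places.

v = 0.2500, ω = 0.5000

Δθ = -2.379793 − -2.879793 = 0.500000
ω = Δθ/dt = 0.500000/1.0 = 0.5000
R = Δx/(sin θ' − sin θ) = 0.5000
v = R·ω = 0.5000·0.5000 = 0.2500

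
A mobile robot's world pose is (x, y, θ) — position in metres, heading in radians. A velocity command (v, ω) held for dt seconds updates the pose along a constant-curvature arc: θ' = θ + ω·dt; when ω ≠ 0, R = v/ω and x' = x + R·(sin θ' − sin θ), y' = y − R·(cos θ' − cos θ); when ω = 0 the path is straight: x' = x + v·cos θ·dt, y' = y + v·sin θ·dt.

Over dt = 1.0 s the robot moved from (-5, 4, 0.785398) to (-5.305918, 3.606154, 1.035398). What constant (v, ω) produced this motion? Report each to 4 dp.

v = -0.5000, ω = 0.2500

Δθ = 1.035398 − 0.785398 = 0.250000
ω = Δθ/dt = 0.250000/1.0 = 0.2500
R = −Δy/(cos θ' − cos θ) = -2.0000
v = R·ω = -2.0000·0.2500 = -0.5000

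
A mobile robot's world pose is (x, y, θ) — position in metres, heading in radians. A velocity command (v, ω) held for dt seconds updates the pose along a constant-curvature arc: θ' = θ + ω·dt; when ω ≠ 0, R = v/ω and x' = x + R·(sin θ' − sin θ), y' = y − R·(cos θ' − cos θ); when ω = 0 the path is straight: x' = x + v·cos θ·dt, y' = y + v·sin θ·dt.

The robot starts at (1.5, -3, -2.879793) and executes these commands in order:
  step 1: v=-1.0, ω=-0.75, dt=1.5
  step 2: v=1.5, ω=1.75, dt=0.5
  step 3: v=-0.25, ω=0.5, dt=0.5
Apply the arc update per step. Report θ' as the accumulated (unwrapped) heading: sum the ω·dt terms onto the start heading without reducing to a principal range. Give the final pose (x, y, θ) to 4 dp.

(2.3204, -3.1043, -2.8798)

step 1: θ'=-4.0048 (R=1.3333) → pose (2.8583, -3.4212, -4.0048)
step 2: θ'=-3.1298 (R=0.8571) → pose (2.1968, -3.1213, -3.1298)
step 3: θ'=-2.8798 (R=-0.5000) → pose (2.3204, -3.1043, -2.8798)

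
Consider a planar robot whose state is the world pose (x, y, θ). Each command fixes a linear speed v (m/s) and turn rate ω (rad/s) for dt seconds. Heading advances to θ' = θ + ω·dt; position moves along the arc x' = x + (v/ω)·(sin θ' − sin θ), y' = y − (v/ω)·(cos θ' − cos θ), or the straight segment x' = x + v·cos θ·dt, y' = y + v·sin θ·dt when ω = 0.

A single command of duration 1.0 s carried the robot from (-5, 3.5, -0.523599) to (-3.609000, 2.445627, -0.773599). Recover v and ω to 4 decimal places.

v = 1.7500, ω = -0.2500

Δθ = -0.773599 − -0.523599 = -0.250000
ω = Δθ/dt = -0.250000/1.0 = -0.2500
R = Δx/(sin θ' − sin θ) = -7.0000
v = R·ω = -7.0000·-0.2500 = 1.7500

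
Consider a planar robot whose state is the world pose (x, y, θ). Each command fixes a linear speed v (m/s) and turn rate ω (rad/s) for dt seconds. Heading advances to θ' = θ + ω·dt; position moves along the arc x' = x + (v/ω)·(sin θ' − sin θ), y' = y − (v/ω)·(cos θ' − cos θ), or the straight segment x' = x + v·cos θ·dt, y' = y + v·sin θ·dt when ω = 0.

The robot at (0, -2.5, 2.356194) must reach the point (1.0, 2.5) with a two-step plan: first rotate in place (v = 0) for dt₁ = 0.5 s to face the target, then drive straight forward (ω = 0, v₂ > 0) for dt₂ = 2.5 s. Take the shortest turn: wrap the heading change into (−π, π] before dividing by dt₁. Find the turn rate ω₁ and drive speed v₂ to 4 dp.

ω₁ = -1.9656, v₂ = 2.0396

heading to target = atan2(2.5−-2.5, 1−0) = 1.3734
Δθ = wrap(1.3734 − 2.3562) = -0.9828; ω₁ = Δθ/dt₁ = -1.9656
distance = √((1−0)² + (2.5−-2.5)²) = 5.0990; v₂ = distance/dt₂ = 2.0396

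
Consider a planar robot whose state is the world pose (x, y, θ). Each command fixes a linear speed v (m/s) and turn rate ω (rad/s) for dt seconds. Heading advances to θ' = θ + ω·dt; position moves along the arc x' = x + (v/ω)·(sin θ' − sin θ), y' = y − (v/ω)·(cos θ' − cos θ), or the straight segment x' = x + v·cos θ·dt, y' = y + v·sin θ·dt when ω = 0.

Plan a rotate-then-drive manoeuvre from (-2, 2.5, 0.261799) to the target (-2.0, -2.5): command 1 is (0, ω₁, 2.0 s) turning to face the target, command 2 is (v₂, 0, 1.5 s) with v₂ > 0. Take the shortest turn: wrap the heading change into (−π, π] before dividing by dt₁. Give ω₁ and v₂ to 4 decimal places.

heading to target = atan2(-2.5−2.5, -2−-2) = -1.5708
Δθ = wrap(-1.5708 − 0.2618) = -1.8326; ω₁ = Δθ/dt₁ = -0.9163
distance = √((-2−-2)² + (-2.5−2.5)²) = 5.0000; v₂ = distance/dt₂ = 3.3333

ω₁ = -0.9163, v₂ = 3.3333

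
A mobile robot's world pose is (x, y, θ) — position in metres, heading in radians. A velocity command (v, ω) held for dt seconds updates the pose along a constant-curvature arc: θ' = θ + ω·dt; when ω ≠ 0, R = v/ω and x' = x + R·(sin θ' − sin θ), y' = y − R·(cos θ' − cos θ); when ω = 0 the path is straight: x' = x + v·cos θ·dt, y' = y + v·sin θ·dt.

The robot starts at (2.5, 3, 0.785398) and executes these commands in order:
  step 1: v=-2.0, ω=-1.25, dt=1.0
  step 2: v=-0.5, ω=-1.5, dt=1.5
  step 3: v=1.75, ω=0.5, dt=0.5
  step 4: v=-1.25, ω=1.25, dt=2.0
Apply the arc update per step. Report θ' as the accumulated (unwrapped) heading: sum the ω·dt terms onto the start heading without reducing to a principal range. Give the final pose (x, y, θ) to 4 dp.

(-0.7419, 4.6236, 0.0354)

step 1: θ'=-0.4646 (R=1.6000) → pose (0.6517, 2.7010, -0.4646)
step 2: θ'=-2.7146 (R=0.3333) → pose (0.6630, 3.3024, -2.7146)
step 3: θ'=-2.4646 (R=3.5000) → pose (-0.0801, 2.8447, -2.4646)
step 4: θ'=0.0354 (R=-1.0000) → pose (-0.7419, 4.6236, 0.0354)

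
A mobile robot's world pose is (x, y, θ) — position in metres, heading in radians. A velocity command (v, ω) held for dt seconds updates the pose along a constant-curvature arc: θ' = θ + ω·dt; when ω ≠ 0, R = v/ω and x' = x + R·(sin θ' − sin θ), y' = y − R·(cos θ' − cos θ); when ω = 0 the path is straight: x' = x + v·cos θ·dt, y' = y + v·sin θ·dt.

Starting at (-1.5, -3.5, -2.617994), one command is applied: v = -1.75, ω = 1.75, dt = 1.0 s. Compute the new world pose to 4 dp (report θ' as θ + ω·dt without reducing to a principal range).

(-1.2370, -1.9876, -0.8680)

θ' = -2.6180 + 1.75·1.0 = -0.8680
R = v/ω = -1.75/1.75 = -1.0000
x' = -1.5 + -1.0000·(sin -0.8680 − sin -2.6180) = -1.2370
y' = -3.5 − -1.0000·(cos -0.8680 − cos -2.6180) = -1.9876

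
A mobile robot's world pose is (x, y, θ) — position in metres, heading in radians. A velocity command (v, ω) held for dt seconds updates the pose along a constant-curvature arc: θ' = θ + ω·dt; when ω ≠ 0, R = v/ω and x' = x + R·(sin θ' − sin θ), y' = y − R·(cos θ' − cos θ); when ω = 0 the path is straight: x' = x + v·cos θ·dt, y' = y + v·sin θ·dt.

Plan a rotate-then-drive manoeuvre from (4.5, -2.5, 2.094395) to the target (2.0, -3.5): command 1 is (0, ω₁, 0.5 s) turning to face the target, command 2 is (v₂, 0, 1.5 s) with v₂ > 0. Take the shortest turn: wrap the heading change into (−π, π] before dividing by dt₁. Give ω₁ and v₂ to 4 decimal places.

ω₁ = 2.8554, v₂ = 1.7951

heading to target = atan2(-3.5−-2.5, 2−4.5) = -2.7611
Δθ = wrap(-2.7611 − 2.0944) = 1.4277; ω₁ = Δθ/dt₁ = 2.8554
distance = √((2−4.5)² + (-3.5−-2.5)²) = 2.6926; v₂ = distance/dt₂ = 1.7951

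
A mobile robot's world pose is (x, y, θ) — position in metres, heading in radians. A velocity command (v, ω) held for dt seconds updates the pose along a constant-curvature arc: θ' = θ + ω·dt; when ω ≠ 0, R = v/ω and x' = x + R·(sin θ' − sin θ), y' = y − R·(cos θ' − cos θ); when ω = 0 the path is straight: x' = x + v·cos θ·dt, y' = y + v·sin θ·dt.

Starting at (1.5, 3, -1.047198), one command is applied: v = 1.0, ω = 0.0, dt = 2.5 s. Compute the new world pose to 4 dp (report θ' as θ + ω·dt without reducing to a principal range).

θ' = -1.0472 + 0.0·2.5 = -1.0472
ω = 0 → straight: x' = 1.5 + 1.0·cos(-1.0472)·2.5 = 2.7500
y' = 3 + 1.0·sin(-1.0472)·2.5 = 0.8349

(2.7500, 0.8349, -1.0472)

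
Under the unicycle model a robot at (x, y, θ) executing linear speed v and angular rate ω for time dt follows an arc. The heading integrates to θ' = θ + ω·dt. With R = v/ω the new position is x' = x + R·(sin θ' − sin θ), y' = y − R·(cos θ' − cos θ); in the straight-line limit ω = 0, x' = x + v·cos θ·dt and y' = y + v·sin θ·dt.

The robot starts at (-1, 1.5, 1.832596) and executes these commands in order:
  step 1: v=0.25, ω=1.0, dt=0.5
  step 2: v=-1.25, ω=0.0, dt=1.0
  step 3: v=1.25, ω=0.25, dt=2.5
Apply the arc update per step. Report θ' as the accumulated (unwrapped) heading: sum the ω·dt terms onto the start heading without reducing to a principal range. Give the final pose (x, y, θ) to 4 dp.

(-2.9010, 2.1678, 2.9576)

step 1: θ'=2.3326 (R=0.2500) → pose (-1.0606, 1.6079, 2.3326)
step 2: θ'=2.3326 (straight) → pose (-0.1978, 0.7034, 2.3326)
step 3: θ'=2.9576 (R=5.0000) → pose (-2.9010, 2.1678, 2.9576)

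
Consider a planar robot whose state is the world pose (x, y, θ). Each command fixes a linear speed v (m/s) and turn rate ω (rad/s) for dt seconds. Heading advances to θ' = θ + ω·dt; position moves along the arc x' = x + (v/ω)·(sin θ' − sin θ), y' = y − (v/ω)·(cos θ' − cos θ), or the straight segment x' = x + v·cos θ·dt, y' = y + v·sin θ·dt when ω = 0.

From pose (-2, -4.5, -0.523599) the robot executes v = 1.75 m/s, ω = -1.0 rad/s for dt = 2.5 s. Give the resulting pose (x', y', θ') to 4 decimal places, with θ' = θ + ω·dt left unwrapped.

θ' = -0.5236 + -1.0·2.5 = -3.0236
R = v/ω = 1.75/-1.0 = -1.7500
x' = -2 + -1.7500·(sin -3.0236 − sin -0.5236) = -2.6690
y' = -4.5 − -1.7500·(cos -3.0236 − cos -0.5236) = -7.7534

(-2.6690, -7.7534, -3.0236)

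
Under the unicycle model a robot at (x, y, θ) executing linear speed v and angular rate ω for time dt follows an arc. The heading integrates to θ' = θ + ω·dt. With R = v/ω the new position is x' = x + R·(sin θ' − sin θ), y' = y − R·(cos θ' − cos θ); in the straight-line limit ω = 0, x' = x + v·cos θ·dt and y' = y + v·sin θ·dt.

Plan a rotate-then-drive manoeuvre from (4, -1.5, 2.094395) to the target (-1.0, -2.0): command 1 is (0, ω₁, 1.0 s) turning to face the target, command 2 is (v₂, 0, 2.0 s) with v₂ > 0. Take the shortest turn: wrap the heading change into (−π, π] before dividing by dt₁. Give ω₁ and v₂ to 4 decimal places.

heading to target = atan2(-2−-1.5, -1−4) = -3.0419
Δθ = wrap(-3.0419 − 2.0944) = 1.1469; ω₁ = Δθ/dt₁ = 1.1469
distance = √((-1−4)² + (-2−-1.5)²) = 5.0249; v₂ = distance/dt₂ = 2.5125

ω₁ = 1.1469, v₂ = 2.5125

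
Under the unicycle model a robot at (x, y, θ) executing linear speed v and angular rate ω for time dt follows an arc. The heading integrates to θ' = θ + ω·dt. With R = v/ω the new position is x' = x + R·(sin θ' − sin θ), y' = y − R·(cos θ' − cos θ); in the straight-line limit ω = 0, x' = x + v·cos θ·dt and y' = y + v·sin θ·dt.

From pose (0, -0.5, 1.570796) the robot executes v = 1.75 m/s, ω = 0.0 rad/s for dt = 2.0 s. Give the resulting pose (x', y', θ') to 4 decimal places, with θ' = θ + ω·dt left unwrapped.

θ' = 1.5708 + 0.0·2.0 = 1.5708
ω = 0 → straight: x' = 0 + 1.75·cos(1.5708)·2.0 = 0.0000
y' = -0.5 + 1.75·sin(1.5708)·2.0 = 3.0000

(0.0000, 3.0000, 1.5708)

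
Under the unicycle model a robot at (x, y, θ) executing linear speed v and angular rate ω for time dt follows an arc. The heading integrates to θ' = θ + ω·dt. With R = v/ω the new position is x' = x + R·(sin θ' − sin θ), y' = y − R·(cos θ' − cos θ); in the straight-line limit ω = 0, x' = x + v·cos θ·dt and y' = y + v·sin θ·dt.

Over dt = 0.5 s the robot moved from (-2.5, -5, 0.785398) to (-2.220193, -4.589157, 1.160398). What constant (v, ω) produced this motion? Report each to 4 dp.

v = 1.0000, ω = 0.7500

Δθ = 1.160398 − 0.785398 = 0.375000
ω = Δθ/dt = 0.375000/0.5 = 0.7500
R = −Δy/(cos θ' − cos θ) = 1.3333
v = R·ω = 1.3333·0.7500 = 1.0000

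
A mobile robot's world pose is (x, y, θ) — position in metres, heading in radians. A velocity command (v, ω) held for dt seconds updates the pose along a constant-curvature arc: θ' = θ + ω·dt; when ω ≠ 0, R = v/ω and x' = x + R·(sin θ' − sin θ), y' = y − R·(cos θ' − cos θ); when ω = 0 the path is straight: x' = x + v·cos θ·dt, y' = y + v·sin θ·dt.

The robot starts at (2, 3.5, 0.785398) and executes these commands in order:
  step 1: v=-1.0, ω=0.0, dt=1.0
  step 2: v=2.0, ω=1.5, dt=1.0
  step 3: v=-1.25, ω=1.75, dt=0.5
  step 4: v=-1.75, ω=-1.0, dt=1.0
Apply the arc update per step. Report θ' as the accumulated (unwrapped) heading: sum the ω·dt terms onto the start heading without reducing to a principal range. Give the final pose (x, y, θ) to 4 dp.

step 1: θ'=0.7854 (straight) → pose (1.2929, 2.7929, 0.7854)
step 2: θ'=2.2854 (R=1.3333) → pose (1.3572, 4.6095, 2.2854)
step 3: θ'=3.1604 (R=-0.7143) → pose (1.9102, 4.3634, 3.1604)
step 4: θ'=2.1604 (R=1.7500) → pose (3.3976, 3.5867, 2.1604)

(3.3976, 3.5867, 2.1604)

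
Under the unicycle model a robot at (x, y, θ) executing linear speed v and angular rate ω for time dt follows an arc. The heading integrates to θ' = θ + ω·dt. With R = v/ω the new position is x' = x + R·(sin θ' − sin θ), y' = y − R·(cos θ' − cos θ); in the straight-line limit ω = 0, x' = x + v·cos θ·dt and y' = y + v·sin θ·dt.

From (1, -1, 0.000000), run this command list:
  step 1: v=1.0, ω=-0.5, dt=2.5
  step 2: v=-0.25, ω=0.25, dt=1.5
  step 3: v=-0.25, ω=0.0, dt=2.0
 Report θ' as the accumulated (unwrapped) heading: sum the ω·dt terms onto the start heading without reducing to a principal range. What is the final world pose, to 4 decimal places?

step 1: θ'=-1.2500 (R=-2.0000) → pose (2.8980, -2.3694, -1.2500)
step 2: θ'=-0.8750 (R=-1.0000) → pose (2.7165, -2.0437, -0.8750)
step 3: θ'=-0.8750 (straight) → pose (2.3960, -1.6599, -0.8750)

(2.3960, -1.6599, -0.8750)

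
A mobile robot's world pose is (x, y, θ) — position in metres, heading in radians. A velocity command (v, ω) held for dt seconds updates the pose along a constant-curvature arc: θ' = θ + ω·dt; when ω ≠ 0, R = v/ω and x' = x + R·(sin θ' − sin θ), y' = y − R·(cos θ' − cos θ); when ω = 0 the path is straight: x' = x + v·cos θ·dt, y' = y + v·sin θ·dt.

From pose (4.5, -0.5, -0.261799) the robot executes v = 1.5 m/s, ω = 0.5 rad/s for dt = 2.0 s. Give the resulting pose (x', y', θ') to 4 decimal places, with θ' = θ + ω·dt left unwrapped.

(7.2953, 0.1787, 0.7382)

θ' = -0.2618 + 0.5·2.0 = 0.7382
R = v/ω = 1.5/0.5 = 3.0000
x' = 4.5 + 3.0000·(sin 0.7382 − sin -0.2618) = 7.2953
y' = -0.5 − 3.0000·(cos 0.7382 − cos -0.2618) = 0.1787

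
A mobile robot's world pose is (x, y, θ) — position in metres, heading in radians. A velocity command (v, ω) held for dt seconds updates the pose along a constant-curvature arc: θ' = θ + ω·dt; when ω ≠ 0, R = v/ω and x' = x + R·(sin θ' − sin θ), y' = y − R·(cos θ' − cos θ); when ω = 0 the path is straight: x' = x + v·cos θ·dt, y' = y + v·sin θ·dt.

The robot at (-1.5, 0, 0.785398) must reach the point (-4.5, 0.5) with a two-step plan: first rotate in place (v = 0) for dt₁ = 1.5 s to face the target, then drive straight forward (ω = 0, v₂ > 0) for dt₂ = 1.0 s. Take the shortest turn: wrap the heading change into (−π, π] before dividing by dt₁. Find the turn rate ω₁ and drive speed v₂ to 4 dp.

heading to target = atan2(0.5−0, -4.5−-1.5) = 2.9764
Δθ = wrap(2.9764 − 0.7854) = 2.1910; ω₁ = Δθ/dt₁ = 1.4607
distance = √((-4.5−-1.5)² + (0.5−0)²) = 3.0414; v₂ = distance/dt₂ = 3.0414

ω₁ = 1.4607, v₂ = 3.0414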